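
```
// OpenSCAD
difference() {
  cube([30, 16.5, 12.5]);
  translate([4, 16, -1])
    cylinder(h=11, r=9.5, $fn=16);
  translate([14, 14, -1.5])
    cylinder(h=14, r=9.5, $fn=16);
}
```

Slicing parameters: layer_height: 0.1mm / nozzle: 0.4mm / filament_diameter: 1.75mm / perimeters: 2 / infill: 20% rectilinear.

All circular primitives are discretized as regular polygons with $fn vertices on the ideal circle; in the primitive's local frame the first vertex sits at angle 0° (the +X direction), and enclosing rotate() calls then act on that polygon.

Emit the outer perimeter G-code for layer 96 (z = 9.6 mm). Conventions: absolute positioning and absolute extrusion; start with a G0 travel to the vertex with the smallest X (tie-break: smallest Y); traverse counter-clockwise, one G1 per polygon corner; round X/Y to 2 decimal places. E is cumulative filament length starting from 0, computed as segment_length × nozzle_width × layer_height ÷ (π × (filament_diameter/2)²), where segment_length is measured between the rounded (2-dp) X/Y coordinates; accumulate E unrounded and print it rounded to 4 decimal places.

At z = 9.6 mm: the cube (footprint 30×16.5) is included at this height; the r=9.5 cylinder at (4, 16) gives a regular 16-gon of circumradius 9.5 (constant along its height); the r=9.5 cylinder at (14, 14) gives a regular 16-gon of circumradius 9.5 (constant along its height); Subtracting the remaining from the first: starting from the 30×16.5 cube, the r=9.5 cylinder at (4, 16) partially overlaps it — only the 112.18 mm² overlap (of its 276.30 mm²) is removed, clipping the outline; the r=9.5 cylinder at (14, 14) partially overlaps it — only the 124.06 mm² overlap (of its 276.30 mm²) is removed, clipping the outline — 1 connected region. The outline is a single polygon with 14 vertices. Extrusion per mm of travel: 0.4 × 0.1 / (π × 0.875²) = 0.016630. Accumulating E over each segment gives final E = 1.5505.

G0 X0.00 Y0.00 Z9.60
G1 X30.00 Y0.00 E0.4989
G1 X30.00 Y16.50 E0.7733
G1 X23.00 Y16.50 E0.8897
G1 X23.50 Y14.00 E0.9321
G1 X22.78 Y10.36 E0.9938
G1 X20.72 Y7.28 E1.0554
G1 X17.64 Y5.22 E1.1171
G1 X14.00 Y4.50 E1.1788
G1 X10.36 Y5.22 E1.2405
G1 X7.43 Y7.18 E1.2991
G1 X4.00 Y6.50 E1.3572
G1 X0.36 Y7.22 E1.4189
G1 X0.00 Y7.47 E1.4262
G1 X0.00 Y0.00 E1.5505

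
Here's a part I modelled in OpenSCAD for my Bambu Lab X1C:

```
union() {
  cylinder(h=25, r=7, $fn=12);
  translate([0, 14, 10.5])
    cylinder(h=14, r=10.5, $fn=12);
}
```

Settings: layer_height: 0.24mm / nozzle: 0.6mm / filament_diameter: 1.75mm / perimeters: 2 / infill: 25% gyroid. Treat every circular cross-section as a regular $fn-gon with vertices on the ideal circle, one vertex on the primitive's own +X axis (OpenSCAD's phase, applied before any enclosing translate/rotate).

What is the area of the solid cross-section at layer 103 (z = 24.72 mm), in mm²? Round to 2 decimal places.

147.00 mm²

At z = 24.72 mm: the r=7 cylinder gives a regular 12-gon of circumradius 7 (constant along its height) (area = (12/2)·7.000²·sin(360°/12) = 147.00 mm²); the cylinder at (0, 14) does not reach this height (z outside [10.5, 24.5]); Combining (union): only the r=7 cylinder is present, so the union is just that shape — area = 147.00 mm². Overall, the cross-section is a single solid region. Net area = 147.00 mm².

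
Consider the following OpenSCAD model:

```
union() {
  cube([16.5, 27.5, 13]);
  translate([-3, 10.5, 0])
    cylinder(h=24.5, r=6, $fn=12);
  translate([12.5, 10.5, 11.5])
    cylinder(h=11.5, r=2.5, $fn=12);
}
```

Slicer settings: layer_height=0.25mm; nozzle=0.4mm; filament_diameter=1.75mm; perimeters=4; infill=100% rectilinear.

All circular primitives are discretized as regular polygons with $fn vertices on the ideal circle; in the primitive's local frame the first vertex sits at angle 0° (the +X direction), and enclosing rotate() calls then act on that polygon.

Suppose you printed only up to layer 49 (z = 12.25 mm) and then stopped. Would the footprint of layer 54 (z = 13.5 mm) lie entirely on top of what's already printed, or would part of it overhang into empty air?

entirely on top

Compare the two slices. At z = 12.25: the cube (footprint 16.5×27.5) is included at this height (area 453.75 mm²); the cylinder at (-3, 10.5): section is a regular 12-gon, circumradius r=6 (area = (12/2)·6.000²·sin(360°/12) = 108.00 mm²); the cylinder at (12.5, 10.5): section is a regular 12-gon, circumradius r=2.5 (area = (12/2)·2.500²·sin(360°/12) = 18.75 mm²); Merging all regions: the regions partially overlap — summed areas 580.50 mm² minus the doubly-counted overlap 39.16 mm² gives 541.34 mm² — area = 541.34 mm². At z = 13.5: the cube is absent (z outside [0, 13]); the r=6 cylinder at (-3, 10.5) contributes a regular 12-gon of circumradius 6 (area = (12/2)·6.000²·sin(360°/12) = 108.00 mm²); the r=2.5 cylinder at (12.5, 10.5) gives a regular 12-gon of circumradius 2.5 (constant along its height) (area = (12/2)·2.500²·sin(360°/12) = 18.75 mm²); Combining (union): the 2 present regions are separate (no shared area or edge), so areas and boundary lengths simply add and each stays a separate island — area = 126.75 mm². Checking containment: the cross-section at z = 13.5 is a subset of the cross-section at z = 12.25.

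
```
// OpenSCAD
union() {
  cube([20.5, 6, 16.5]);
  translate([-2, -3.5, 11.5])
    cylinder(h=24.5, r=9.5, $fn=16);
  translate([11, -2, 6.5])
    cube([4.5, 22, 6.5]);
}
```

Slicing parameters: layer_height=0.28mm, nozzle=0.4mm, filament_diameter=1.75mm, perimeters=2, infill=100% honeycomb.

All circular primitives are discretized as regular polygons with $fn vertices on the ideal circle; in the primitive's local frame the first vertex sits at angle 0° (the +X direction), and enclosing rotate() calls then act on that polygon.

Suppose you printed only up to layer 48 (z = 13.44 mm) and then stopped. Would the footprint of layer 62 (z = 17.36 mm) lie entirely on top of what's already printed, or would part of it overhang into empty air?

entirely on top

Compare the two slices. At z = 13.44: the cube (footprint 20.5×6) is included at this height (area 123.00 mm²); the r=9.5 cylinder at (-2, -3.5) contributes a regular 16-gon of circumradius 9.5 (area = (16/2)·9.500²·sin(360°/16) = 276.30 mm²); the cube at (11, -2) is not intersected at this z (z outside [6.5, 13]); Merging all regions: the regions partially overlap — summed areas 399.30 mm² minus the doubly-counted overlap 25.44 mm² gives 373.86 mm² — area = 373.86 mm². At z = 17.36: the cube is absent (z outside [0, 16.5]); the r=9.5 cylinder at (-2, -3.5) gives a regular 16-gon of circumradius 9.5 (constant along its height) (area = (16/2)·9.500²·sin(360°/16) = 276.30 mm²); the cube at (11, -2) is absent (z outside [6.5, 13]); Taking the union: only the r=9.5 cylinder at (-2, -3.5) is present, so the union is just that shape — area = 276.30 mm². Checking containment: the cross-section at z = 17.36 is a subset of the cross-section at z = 13.44.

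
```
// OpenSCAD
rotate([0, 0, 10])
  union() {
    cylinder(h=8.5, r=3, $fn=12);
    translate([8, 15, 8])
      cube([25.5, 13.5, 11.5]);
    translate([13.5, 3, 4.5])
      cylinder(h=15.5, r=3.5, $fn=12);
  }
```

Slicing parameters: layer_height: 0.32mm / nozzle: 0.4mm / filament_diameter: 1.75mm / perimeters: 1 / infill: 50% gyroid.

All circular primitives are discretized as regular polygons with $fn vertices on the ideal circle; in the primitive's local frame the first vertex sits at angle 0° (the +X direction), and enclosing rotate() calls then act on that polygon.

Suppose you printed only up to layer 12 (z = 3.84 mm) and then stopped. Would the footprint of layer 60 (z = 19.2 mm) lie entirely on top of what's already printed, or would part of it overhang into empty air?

part overhangs

Compare the two slices. At z = 3.84: the r=3 cylinder contributes a regular 12-gon of circumradius 3 (area = (12/2)·3.000²·sin(360°/12) = 27.00 mm²); the cube at (8, 15) does not reach this height (z outside [8, 19.5]); the cylinder at (13.5, 3) is absent (z outside [4.5, 20]); Combining (union): only the r=3 cylinder is present, so the union is just that shape — area = 27.00 mm²; (whole slice rotated 10° about Z — lengths, areas and connectivity unchanged). At z = 19.2: the cylinder does not reach this height (z outside [0, 8.5]); the 25.5×13.5 cube at (8, 15) contributes its full rectangle (area 344.25 mm²); the r=3.5 cylinder at (13.5, 3) gives a regular 12-gon of circumradius 3.5 (constant along its height) (area = (12/2)·3.500²·sin(360°/12) = 36.75 mm²); Combining (union): the 2 present regions are separate (no shared area or edge), so areas and boundary lengths simply add and each stays a separate island — area = 381.00 mm²; (rotated 10° about Z; rotation is an isometry so areas/perimeters/island counts are preserved). Checking containment: at z = 19.2 the cross-section extends beyond the z = 3.84 cross-section by about 381.00 mm².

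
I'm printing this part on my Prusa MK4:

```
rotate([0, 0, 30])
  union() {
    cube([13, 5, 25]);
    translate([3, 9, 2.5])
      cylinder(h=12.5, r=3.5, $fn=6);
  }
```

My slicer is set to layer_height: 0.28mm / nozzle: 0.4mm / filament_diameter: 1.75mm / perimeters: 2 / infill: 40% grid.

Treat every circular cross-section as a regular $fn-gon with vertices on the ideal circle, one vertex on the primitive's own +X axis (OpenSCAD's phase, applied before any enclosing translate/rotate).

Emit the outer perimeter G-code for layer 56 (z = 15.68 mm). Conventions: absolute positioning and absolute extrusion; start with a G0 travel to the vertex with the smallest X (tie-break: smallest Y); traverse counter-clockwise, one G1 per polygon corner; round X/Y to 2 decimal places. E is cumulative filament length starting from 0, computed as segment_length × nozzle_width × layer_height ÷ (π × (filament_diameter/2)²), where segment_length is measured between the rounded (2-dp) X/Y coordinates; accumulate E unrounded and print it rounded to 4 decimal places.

At z = 15.68 mm: the 13×5 cube contributes its full rectangle; the cylinder at (3, 9) does not reach this height (z outside [2.5, 15]); Combining (union): only the 13×5 cube is present, so the union is just that shape — 1 connected region; (rotated 30° about Z; rotation is an isometry so areas/perimeters/island counts are preserved). The outline is a single polygon with 4 vertices. Extrusion per mm of travel: 0.4 × 0.28 / (π × 0.875²) = 0.046564. Accumulating E over each segment gives final E = 1.6764.

G0 X-2.50 Y4.33 Z15.68
G1 X0.00 Y0.00 E0.2328
G1 X11.26 Y6.50 E0.8382
G1 X8.76 Y10.83 E1.0710
G1 X-2.50 Y4.33 E1.6764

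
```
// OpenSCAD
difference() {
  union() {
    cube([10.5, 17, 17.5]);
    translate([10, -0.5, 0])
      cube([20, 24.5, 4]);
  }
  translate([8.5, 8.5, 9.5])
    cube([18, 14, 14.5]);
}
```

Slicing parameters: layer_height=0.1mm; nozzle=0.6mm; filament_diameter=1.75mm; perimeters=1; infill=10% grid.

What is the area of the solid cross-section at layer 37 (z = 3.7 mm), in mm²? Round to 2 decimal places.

660.00 mm²

At z = 3.7 mm: the cube (footprint 10.5×17) is included at this height (area 178.50 mm²); the cube at (10, -0.5) (footprint 20×24.5) is included at this height (area 490.00 mm²); Merging all regions: the regions partially overlap — summed areas 668.50 mm² minus the doubly-counted overlap 8.50 mm² gives 660.00 mm² — area = 660.00 mm²; the cube at (8.5, 8.5) is not intersected at this z (z outside [9.5, 24]); Subtracting the remaining from the first: none of the subtracted shapes is present at this height, so the result so far is unchanged — area = 660.00 mm². Overall, the cross-section is a single solid region. Net area = 660.00 mm².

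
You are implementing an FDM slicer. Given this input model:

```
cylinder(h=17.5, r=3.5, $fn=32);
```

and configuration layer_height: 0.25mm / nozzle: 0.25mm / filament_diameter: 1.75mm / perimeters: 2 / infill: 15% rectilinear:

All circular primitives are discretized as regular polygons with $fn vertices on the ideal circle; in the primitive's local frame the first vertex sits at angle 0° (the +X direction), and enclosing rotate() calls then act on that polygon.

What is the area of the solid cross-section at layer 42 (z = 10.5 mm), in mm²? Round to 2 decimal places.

At z = 10.5 mm: the cylinder: section is a regular 32-gon, circumradius r=3.5 (area = (32/2)·3.500²·sin(360°/32) = 38.24 mm²). Overall, the cross-section is a single solid region. Net area = 38.24 mm².

38.24 mm²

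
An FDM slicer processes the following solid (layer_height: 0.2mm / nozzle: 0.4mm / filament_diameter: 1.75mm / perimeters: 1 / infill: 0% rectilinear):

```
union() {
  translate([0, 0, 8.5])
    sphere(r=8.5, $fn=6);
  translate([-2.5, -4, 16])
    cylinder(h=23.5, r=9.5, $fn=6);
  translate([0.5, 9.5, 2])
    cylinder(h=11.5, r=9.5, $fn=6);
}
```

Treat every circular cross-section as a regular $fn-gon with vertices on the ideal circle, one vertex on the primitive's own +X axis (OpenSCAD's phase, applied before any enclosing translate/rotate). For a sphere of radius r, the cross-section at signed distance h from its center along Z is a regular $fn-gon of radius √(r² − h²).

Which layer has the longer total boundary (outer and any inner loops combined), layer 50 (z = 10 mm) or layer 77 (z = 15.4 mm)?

Layer 50 (z = 10): the r=8.5 sphere slices to a regular 6-gon of circumradius 8.367 (√(r²−h²) with h=1.5 from center) (perimeter = 2·6·8.367·sin(180°/6) = 50.20 mm); the cylinder at (-2.5, -4) is not intersected at this z (z outside [16, 39.5]); the r=9.5 cylinder at (0.5, 9.5) contributes a regular 6-gon of circumradius 9.5 (perimeter = 2·6·9.500·sin(180°/6) = 57.00 mm); Merging all regions: the regions partially overlap (shared area 63.16 mm²), so the edge portions inside another operand are dropped and the merged outline is re-measured after clipping — boundary = 75.54 mm. So its perimeter = 75.54 mm. Layer 77 (z = 15.4): the r=8.5 sphere contributes a regular 6-gon of circumradius √(8.5²−6.9²) = 4.964 (perimeter = 2·6·4.964·sin(180°/6) = 29.78 mm); the cylinder at (-2.5, -4) is absent (z outside [16, 39.5]); the cylinder at (0.5, 9.5) does not reach this height (z outside [2, 13.5]); Merging all regions: only the r=8.5 sphere is present, so the union is just that shape — boundary = 29.78 mm. So its perimeter = 29.78 mm. Layer 50 is larger (75.54 vs 29.78 mm).

layer 50 (z = 10 mm)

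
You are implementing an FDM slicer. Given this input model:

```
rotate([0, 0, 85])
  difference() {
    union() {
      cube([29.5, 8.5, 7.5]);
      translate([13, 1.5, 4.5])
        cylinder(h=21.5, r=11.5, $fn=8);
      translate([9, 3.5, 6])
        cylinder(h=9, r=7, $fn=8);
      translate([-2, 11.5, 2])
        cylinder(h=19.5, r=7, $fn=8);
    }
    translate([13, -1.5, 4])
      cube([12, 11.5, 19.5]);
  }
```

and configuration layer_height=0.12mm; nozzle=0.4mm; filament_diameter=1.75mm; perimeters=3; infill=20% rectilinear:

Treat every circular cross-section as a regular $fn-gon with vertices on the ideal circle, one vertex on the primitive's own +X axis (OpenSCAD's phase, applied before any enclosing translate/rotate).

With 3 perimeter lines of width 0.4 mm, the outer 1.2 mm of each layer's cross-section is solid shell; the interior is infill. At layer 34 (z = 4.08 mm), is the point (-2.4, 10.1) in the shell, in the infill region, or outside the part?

infill

At z = 4.08 mm: the cube (footprint 29.5×8.5) is included at this height; the cylinder at (13, 1.5) does not reach this height (z outside [4.5, 26]); the cylinder at (9, 3.5) is absent (z outside [6, 15]); the r=7 cylinder at (-2, 11.5) gives a regular 8-gon of circumradius 7 (constant along its height); Merging all regions: the regions partially overlap (shared area 8.34 mm²), so overlapping operands fuse into one piece — 1 connected region; the 12×11.5 cube at (13, -1.5) contributes its full rectangle; Taking the first minus the rest: starting from the result so far, the 12×11.5 cube at (13, -1.5) partially overlaps it — only the 102.00 mm² overlap (of its 138.00 mm²) is removed, clipping the outline — 2 connected regions; (rotated 85° about Z; rotation is an isometry so areas/perimeters/island counts are preserved). Overall, the cross-section has 2 separate islands. Undo the 85° rotation: the query point maps to (9.852, 3.271) in the un-rotated model frame. The nearest boundary edge runs (13.00, 8.50)→(13.00, 0.00); distance from the point to it = 3.15 mm. (Shell/infill is judged within the island containing the point — the largest one.) The point is inside the cross-section and 3.15 mm from the nearest boundary — more than the 1.2 mm shell width (3 × 0.4), so it's in the infill interior.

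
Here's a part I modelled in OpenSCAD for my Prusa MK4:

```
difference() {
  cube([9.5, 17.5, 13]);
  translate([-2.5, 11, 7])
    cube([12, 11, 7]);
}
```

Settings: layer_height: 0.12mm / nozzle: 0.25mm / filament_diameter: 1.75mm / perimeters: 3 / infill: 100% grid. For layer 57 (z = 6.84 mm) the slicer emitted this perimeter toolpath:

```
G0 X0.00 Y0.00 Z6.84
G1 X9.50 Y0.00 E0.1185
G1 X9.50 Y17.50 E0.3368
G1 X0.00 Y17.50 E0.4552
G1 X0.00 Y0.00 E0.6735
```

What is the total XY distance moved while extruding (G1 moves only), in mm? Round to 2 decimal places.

54.00 mm

Sum the Euclidean lengths of each G1 segment: total = 54.00 mm.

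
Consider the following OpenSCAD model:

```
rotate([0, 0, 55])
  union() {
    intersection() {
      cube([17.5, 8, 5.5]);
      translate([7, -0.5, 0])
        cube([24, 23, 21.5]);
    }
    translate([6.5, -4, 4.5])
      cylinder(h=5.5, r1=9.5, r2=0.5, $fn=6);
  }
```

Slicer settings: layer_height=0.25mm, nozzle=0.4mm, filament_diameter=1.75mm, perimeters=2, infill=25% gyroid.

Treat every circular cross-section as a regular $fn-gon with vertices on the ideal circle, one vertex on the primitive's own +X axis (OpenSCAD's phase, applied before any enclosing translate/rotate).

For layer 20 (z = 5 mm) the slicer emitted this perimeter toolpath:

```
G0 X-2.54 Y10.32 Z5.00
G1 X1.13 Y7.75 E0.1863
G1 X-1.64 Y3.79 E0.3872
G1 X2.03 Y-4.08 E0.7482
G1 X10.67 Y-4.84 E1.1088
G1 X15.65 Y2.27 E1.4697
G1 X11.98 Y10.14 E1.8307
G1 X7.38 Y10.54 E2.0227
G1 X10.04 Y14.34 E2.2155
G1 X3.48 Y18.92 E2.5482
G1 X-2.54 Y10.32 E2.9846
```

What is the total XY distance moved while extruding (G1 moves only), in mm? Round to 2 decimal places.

Sum the Euclidean lengths of each G1 segment: total = 71.79 mm.

71.79 mm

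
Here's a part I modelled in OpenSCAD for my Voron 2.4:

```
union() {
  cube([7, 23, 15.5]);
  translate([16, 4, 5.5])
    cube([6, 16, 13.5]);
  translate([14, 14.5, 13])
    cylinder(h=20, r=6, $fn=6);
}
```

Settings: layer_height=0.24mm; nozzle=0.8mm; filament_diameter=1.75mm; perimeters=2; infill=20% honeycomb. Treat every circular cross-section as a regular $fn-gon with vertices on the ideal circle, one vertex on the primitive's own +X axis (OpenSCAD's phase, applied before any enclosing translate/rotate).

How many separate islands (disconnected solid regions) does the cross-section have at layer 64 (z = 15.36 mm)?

2

At z = 15.36 mm: the cube is present — its section is the full 7×23 rectangle; the 6×16 cube at (16, 4) contributes its full rectangle; the cylinder at (14, 14.5): section is a regular 6-gon, circumradius r=6; Merging all regions: the regions partially overlap (shared area 25.98 mm²), so overlapping operands fuse into one piece — 2 connected regions. Overall, the cross-section has 2 separate islands. Island count = 2.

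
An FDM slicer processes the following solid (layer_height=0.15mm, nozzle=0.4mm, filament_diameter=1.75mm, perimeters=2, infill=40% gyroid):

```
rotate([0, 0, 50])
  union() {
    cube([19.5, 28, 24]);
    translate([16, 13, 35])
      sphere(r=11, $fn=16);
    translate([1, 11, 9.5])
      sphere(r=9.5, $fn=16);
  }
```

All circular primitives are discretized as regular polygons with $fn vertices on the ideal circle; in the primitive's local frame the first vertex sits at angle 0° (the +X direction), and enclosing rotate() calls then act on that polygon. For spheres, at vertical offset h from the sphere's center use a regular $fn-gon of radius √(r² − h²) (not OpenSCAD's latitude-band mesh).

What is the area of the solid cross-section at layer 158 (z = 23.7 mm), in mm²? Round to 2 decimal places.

At z = 23.7 mm: the 19.5×28 cube contributes its full rectangle (area 546.00 mm²); the sphere at (16, 13) is absent (|z−center|=11.300 > r=11); the sphere at (1, 11) is not intersected at this z (|z−center|=14.200 > r=9.5); Taking the union: only the 19.5×28 cube is present, so the union is just that shape — area = 546.00 mm²; (whole slice rotated 50° about Z — lengths, areas and connectivity unchanged). Overall, the cross-section is a single solid region. Net area = 546.00 mm².

546.00 mm²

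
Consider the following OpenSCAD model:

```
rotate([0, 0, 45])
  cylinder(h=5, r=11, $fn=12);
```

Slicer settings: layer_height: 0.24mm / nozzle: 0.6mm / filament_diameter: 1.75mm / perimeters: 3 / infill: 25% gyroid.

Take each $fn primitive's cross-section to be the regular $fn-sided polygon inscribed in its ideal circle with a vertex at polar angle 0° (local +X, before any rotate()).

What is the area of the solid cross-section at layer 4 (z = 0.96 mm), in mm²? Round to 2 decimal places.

363.00 mm²

At z = 0.96 mm: the cylinder: section is a regular 12-gon, circumradius r=11 (area = (12/2)·11.000²·sin(360°/12) = 363.00 mm²); (rotated 45° about Z; rotation is an isometry so areas/perimeters/island counts are preserved). Overall, the cross-section is a single solid region. Net area = 363.00 mm².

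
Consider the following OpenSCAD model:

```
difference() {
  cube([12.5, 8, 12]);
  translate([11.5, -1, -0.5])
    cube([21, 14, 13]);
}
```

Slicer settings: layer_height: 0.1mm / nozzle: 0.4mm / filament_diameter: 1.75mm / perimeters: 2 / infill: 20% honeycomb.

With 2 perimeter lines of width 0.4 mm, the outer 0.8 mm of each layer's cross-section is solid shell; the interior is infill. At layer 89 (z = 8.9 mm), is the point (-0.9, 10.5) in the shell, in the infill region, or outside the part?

outside

At z = 8.9 mm: the cube is present — its section is the full 12.5×8 rectangle; the cube at (11.5, -1) is present — its section is the full 21×14 rectangle; Taking the first minus the rest: starting from the 12.5×8 cube, the 21×14 cube at (11.5, -1) partially overlaps it — only the 8.00 mm² overlap (of its 294.00 mm²) is removed, clipping the outline — 1 connected region. Overall, the cross-section is a single solid region. The nearest boundary edge runs (0.00, 0.00)→(0.00, 8.00); distance from the point to it = 2.66 mm. The point is not inside any of the regions above, so it lies outside the cross-section (2.66 mm from the nearest boundary).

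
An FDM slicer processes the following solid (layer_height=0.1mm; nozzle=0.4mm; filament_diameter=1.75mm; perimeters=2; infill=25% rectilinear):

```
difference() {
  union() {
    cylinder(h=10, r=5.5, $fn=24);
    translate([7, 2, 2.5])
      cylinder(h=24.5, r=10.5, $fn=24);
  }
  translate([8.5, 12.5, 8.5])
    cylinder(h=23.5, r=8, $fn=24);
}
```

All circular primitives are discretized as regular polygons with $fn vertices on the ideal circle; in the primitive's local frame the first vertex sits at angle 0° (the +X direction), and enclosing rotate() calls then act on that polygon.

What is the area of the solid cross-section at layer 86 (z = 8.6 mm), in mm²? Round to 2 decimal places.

At z = 8.6 mm: the r=5.5 cylinder contributes a regular 24-gon of circumradius 5.5 (area = (24/2)·5.500²·sin(360°/24) = 93.95 mm²); the r=10.5 cylinder at (7, 2) contributes a regular 24-gon of circumradius 10.5 (area = (24/2)·10.500²·sin(360°/24) = 342.42 mm²); Combining (union): the regions partially overlap — summed areas 436.37 mm² minus the doubly-counted overlap 75.77 mm² gives 360.60 mm² — area = 360.60 mm²; the r=8 cylinder at (8.5, 12.5) gives a regular 24-gon of circumradius 8 (constant along its height) (area = (24/2)·8.000²·sin(360°/24) = 198.77 mm²); After the difference (first − rest): starting from the result so far (360.60 mm²), the r=8 cylinder at (8.5, 12.5) partially overlaps it — only the 80.63 mm² overlap (of its 198.77 mm²) is removed, clipping the outline — area = 279.97 mm². Overall, the cross-section is a single solid region. Net area = 279.97 mm².

279.97 mm²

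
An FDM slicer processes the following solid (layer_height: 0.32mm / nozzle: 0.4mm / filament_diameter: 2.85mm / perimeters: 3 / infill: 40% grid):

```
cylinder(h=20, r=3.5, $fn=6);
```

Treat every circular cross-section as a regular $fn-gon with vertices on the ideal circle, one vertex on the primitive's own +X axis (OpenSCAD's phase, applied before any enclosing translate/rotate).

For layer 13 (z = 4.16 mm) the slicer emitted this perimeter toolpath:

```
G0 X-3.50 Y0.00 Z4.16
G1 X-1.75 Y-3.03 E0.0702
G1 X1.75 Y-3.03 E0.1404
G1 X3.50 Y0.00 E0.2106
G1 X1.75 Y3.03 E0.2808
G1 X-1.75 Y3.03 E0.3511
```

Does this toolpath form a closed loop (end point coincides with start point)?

Start point (G0): (-3.50, 0.00). End point (last G1): the path does not return to the start — open.

no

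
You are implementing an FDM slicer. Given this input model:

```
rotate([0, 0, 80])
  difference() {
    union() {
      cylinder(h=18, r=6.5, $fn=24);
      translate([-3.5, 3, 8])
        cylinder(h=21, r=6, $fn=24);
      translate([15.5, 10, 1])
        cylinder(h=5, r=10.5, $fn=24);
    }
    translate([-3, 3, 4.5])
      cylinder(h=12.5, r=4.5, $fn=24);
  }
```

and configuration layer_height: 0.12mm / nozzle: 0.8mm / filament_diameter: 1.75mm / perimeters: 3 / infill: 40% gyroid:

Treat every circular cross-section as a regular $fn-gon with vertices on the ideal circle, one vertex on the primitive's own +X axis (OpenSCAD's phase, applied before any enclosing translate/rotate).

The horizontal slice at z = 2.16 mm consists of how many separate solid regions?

2

At z = 2.16 mm: the r=6.5 cylinder contributes a regular 24-gon of circumradius 6.5; the cylinder at (-3.5, 3) does not reach this height (z outside [8, 29]); the r=10.5 cylinder at (15.5, 10) contributes a regular 24-gon of circumradius 10.5; Combining (union): the 2 present regions are separate (no shared area or edge), so areas and boundary lengths simply add and each stays a separate island — 2 connected regions; the cylinder at (-3, 3) is not intersected at this z (z outside [4.5, 17]); Subtracting the remaining from the first: none of the subtracted shapes is present at this height, so that combined region is unchanged — 2 connected regions; (whole slice rotated 80° about Z — lengths, areas and connectivity unchanged). The result has 2 disconnected regions.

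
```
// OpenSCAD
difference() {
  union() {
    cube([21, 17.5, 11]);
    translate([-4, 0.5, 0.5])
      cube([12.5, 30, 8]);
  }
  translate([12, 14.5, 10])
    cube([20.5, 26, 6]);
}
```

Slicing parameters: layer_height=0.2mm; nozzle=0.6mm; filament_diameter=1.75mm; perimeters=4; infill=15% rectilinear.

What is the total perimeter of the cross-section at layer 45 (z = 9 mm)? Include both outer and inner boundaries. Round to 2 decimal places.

At z = 9 mm: the cube (footprint 21×17.5) is included at this height (perimeter 77.00 mm); the cube at (-4, 0.5) is absent (z outside [0.5, 8.5]); Taking the union: only the 21×17.5 cube is present, so the union is just that shape — boundary = 77.00 mm; the cube at (12, 14.5) is absent (z outside [10, 16]); After the difference (first − rest): none of the subtracted shapes is present at this height, so the result so far is unchanged — boundary = 77.00 mm. Overall, the cross-section is a single solid region. Total boundary length (outer) = 77.00 mm.

77.00 mm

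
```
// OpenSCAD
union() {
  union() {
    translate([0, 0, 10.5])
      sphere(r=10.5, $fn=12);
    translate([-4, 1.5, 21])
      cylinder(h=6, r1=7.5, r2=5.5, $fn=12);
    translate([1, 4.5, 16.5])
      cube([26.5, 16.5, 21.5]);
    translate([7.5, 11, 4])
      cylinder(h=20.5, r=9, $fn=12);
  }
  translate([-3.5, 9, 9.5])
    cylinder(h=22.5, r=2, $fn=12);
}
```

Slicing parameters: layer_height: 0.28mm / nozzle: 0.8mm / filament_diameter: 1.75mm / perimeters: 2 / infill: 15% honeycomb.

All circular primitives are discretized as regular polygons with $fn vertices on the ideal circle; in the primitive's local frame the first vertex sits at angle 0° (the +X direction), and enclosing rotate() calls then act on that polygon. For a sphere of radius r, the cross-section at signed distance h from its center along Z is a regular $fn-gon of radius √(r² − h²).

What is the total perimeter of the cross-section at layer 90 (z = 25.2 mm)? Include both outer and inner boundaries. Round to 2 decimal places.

130.98 mm

At z = 25.2 mm: the sphere does not reach this height (|z−center|=14.700 > r=10.5); the cone at (-4, 1.5) contributes a regular 12-gon of circumradius 6.100 (interpolated between r1=7.5 and r2=5.5 at t=0.700) (perimeter = 2·12·6.100·sin(180°/12) = 37.89 mm); the cube at (1, 4.5) is present — its section is the full 26.5×16.5 rectangle (perimeter 86.00 mm); the cylinder at (7.5, 11) is absent (z outside [4, 24.5]); Merging all regions: the regions partially overlap (shared area 0.05 mm²), so the edge portions inside another operand are dropped and the merged outline is re-measured after clipping — boundary = 122.81 mm; the cylinder at (-3.5, 9): section is a regular 12-gon, circumradius r=2 (perimeter = 2·12·2.000·sin(180°/12) = 12.42 mm); Taking the union: the regions partially overlap (shared area 0.62 mm²), so the edge portions inside another operand are dropped and the merged outline is re-measured after clipping — boundary = 130.98 mm. Overall, the cross-section is a single solid region. Total boundary length (outer) = 130.98 mm.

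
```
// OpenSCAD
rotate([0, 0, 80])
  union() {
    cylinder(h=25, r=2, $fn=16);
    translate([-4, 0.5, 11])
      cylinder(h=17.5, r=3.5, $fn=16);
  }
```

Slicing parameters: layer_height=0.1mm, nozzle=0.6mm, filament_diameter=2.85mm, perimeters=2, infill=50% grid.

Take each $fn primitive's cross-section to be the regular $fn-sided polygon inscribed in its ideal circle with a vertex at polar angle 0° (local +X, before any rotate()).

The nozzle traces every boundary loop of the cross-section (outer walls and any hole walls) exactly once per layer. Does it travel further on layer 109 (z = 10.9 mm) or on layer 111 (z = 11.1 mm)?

layer 111 (z = 11.1 mm)

Layer 109 (z = 10.9): the cylinder: section is a regular 16-gon, circumradius r=2 (perimeter = 2·16·2.000·sin(180°/16) = 12.49 mm); the cylinder at (-4, 0.5) does not reach this height (z outside [11, 28.5]); Taking the union: only the r=2 cylinder is present, so the union is just that shape — boundary = 12.49 mm; (rotated 80° about Z; rotation is an isometry so areas/perimeters/island counts are preserved). So its perimeter = 12.49 mm. Layer 111 (z = 11.1): the cylinder: section is a regular 16-gon, circumradius r=2 (perimeter = 2·16·2.000·sin(180°/16) = 12.49 mm); the r=3.5 cylinder at (-4, 0.5) gives a regular 16-gon of circumradius 3.5 (constant along its height) (perimeter = 2·16·3.500·sin(180°/16) = 21.85 mm); Combining (union): the regions partially overlap (shared area 3.30 mm²), so the edge portions inside another operand are dropped and the merged outline is re-measured after clipping — boundary = 26.64 mm; (whole slice rotated 80° about Z — lengths, areas and connectivity unchanged). So its perimeter = 26.64 mm. Layer 111 is larger (26.64 vs 12.49 mm).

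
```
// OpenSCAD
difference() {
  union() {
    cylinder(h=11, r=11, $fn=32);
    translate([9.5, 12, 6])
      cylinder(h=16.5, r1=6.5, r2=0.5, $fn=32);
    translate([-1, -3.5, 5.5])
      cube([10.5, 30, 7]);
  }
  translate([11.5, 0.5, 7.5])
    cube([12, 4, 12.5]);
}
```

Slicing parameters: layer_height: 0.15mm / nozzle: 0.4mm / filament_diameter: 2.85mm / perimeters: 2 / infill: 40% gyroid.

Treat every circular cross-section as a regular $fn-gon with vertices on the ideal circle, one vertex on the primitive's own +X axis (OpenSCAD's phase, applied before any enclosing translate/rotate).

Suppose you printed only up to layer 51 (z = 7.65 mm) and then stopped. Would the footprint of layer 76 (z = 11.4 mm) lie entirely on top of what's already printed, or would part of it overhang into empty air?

Compare the two slices. At z = 7.65: the r=11 cylinder contributes a regular 32-gon of circumradius 11 (area = (32/2)·11.000²·sin(360°/32) = 377.69 mm²); the cone at (9.5, 12) (r1=6.5→r2=0.5) has section circumradius 5.900 here — a regular 32-gon (area = (32/2)·5.900²·sin(360°/32) = 108.66 mm²); the 10.5×30 cube at (-1, -3.5) contributes its full rectangle (area 315.00 mm²); Taking the union: the regions partially overlap — summed areas 801.35 mm² minus the doubly-counted overlap 191.04 mm² gives 610.32 mm² — area = 610.32 mm²; the cube at (11.5, 0.5) is present — its section is the full 12×4 rectangle (area 48.00 mm²); Subtracting the remaining from the first: starting from the result so far (610.32 mm²), the 12×4 cube at (11.5, 0.5) misses the remaining region (no effect) — area = 610.32 mm². At z = 11.4: the cylinder is absent (z outside [0, 11]); the cone at (9.5, 12) contributes a regular 32-gon of circumradius 4.536 (interpolated between r1=6.5 and r2=0.5 at t=0.327) (area = (32/2)·4.536²·sin(360°/32) = 64.23 mm²); the cube at (-1, -3.5) (footprint 10.5×30) is included at this height (area 315.00 mm²); Taking the union: the regions partially overlap — summed areas 379.23 mm² minus the doubly-counted overlap 32.12 mm² gives 347.12 mm² — area = 347.12 mm²; the 12×4 cube at (11.5, 0.5) contributes its full rectangle (area 48.00 mm²); Taking the first minus the rest: starting from that combined region (347.12 mm²), the 12×4 cube at (11.5, 0.5) misses the remaining region (no effect) — area = 347.12 mm². Checking containment: the cross-section at z = 11.4 is a subset of the cross-section at z = 7.65.

entirely on top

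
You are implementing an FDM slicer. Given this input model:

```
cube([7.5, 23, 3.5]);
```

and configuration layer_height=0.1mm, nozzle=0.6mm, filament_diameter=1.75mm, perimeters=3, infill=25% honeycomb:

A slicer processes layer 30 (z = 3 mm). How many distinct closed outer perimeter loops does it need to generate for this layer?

At z = 3 mm: the cube is present — its section is the full 7.5×23 rectangle. The result has 1 disconnected region.

1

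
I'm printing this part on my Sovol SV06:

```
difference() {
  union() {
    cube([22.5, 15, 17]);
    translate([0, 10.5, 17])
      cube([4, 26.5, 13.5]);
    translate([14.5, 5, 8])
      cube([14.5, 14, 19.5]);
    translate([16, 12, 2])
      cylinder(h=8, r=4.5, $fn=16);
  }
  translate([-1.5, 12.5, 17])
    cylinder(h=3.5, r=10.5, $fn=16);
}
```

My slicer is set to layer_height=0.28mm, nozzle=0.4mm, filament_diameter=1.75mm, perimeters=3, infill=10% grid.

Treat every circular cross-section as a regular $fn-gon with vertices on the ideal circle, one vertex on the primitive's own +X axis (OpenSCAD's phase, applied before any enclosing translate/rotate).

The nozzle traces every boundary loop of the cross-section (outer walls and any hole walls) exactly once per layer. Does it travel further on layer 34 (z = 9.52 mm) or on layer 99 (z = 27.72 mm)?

Layer 34 (z = 9.52): the cube (footprint 22.5×15) is included at this height (perimeter 75.00 mm); the cube at (0, 10.5) does not reach this height (z outside [17, 30.5]); the 14.5×14 cube at (14.5, 5) contributes its full rectangle (perimeter 57.00 mm); the r=4.5 cylinder at (16, 12) gives a regular 16-gon of circumradius 4.5 (constant along its height) (perimeter = 2·16·4.500·sin(180°/16) = 28.09 mm); Combining (union): the regions partially overlap (shared area 140.74 mm²), so the edge portions inside another operand are dropped and the merged outline is re-measured after clipping — boundary = 95.20 mm; the cylinder at (-1.5, 12.5) does not reach this height (z outside [17, 20.5]); Subtracting the remaining from the first: none of the subtracted shapes is present at this height, so that combined region is unchanged — boundary = 95.20 mm. So its perimeter = 95.20 mm. Layer 99 (z = 27.72): the cube does not reach this height (z outside [0, 17]); the 4×26.5 cube at (0, 10.5) contributes its full rectangle (perimeter 61.00 mm); the cube at (14.5, 5) does not reach this height (z outside [8, 27.5]); the cylinder at (16, 12) is not intersected at this z (z outside [2, 10]); Merging all regions: only the 4×26.5 cube at (0, 10.5) is present, so the union is just that shape — boundary = 61.00 mm; the cylinder at (-1.5, 12.5) is not intersected at this z (z outside [17, 20.5]); After the difference (first − rest): none of the subtracted shapes is present at this height, so the result so far is unchanged — boundary = 61.00 mm. So its perimeter = 61.00 mm. Layer 34 is larger (95.20 vs 61.00 mm).

layer 34 (z = 9.52 mm)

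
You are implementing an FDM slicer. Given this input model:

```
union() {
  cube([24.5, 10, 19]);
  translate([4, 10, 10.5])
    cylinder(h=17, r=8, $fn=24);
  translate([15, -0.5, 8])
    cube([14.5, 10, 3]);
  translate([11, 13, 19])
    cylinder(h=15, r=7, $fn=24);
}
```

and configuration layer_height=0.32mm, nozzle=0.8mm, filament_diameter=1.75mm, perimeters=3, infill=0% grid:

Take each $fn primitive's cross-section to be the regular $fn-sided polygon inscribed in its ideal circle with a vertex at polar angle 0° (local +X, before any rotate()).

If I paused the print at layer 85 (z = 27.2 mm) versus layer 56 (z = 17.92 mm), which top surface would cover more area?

Layer 85 (z = 27.2): the cube does not reach this height (z outside [0, 19]); the r=8 cylinder at (4, 10) contributes a regular 24-gon of circumradius 8 (area = (24/2)·8.000²·sin(360°/24) = 198.77 mm²); the cube at (15, -0.5) does not reach this height (z outside [8, 11]); the cylinder at (11, 13): section is a regular 24-gon, circumradius r=7 (area = (24/2)·7.000²·sin(360°/24) = 152.19 mm²); Merging all regions: the regions partially overlap — summed areas 350.96 mm² minus the doubly-counted overlap 65.94 mm² gives 285.02 mm² — area = 285.02 mm². So its area = 285.02 mm². Layer 56 (z = 17.92): the 24.5×10 cube contributes its full rectangle (area 245.00 mm²); the r=8 cylinder at (4, 10) contributes a regular 24-gon of circumradius 8 (area = (24/2)·8.000²·sin(360°/24) = 198.77 mm²); the cube at (15, -0.5) does not reach this height (z outside [8, 11]); the cylinder at (11, 13) does not reach this height (z outside [19, 34]); Taking the union: the regions partially overlap — summed areas 443.77 mm² minus the doubly-counted overlap 80.11 mm² gives 363.66 mm² — area = 363.66 mm². So its area = 363.66 mm². Layer 56 is larger (363.66 vs 285.02 mm²).

layer 56 (z = 17.92 mm)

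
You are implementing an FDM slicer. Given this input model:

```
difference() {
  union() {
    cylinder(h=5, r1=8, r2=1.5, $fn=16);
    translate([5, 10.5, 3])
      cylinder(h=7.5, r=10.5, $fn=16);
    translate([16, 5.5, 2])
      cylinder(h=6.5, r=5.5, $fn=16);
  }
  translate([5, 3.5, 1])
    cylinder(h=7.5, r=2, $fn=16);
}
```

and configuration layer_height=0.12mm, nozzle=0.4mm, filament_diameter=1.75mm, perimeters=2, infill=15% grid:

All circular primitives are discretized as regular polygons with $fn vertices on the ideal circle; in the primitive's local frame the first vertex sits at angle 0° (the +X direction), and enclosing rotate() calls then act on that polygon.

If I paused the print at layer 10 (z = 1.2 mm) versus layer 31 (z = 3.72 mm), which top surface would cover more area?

Layer 10 (z = 1.2): the cone: at t=0.240 of its height the radius interpolates to r₁+(r₂−r₁)t = 6.440, giving a regular 16-gon of that circumradius (area = (16/2)·6.440²·sin(360°/16) = 126.97 mm²); the cylinder at (5, 10.5) is not intersected at this z (z outside [3, 10.5]); the cylinder at (16, 5.5) does not reach this height (z outside [2, 8.5]); Combining (union): only the cone is present, so the union is just that shape — area = 126.97 mm²; the r=2 cylinder at (5, 3.5) contributes a regular 16-gon of circumradius 2 (area = (16/2)·2.000²·sin(360°/16) = 12.25 mm²); After the difference (first − rest): starting from that combined region (126.97 mm²), the r=2 cylinder at (5, 3.5) partially overlaps it — only the 6.75 mm² overlap (of its 12.25 mm²) is removed, clipping the outline — area = 120.22 mm². So its area = 120.22 mm². Layer 31 (z = 3.72): the cone (r1=8→r2=1.5) has section circumradius 3.164 here — a regular 16-gon (area = (16/2)·3.164²·sin(360°/16) = 30.65 mm²); the cylinder at (5, 10.5): section is a regular 16-gon, circumradius r=10.5 (area = (16/2)·10.500²·sin(360°/16) = 337.53 mm²); the r=5.5 cylinder at (16, 5.5) gives a regular 16-gon of circumradius 5.5 (constant along its height) (area = (16/2)·5.500²·sin(360°/16) = 92.61 mm²); Combining (union): the regions partially overlap — summed areas 460.78 mm² minus the doubly-counted overlap 31.00 mm² gives 429.78 mm² — area = 429.78 mm²; the cylinder at (5, 3.5): section is a regular 16-gon, circumradius r=2 (area = (16/2)·2.000²·sin(360°/16) = 12.25 mm²); Taking the first minus the rest: starting from the result so far (429.78 mm²), the r=2 cylinder at (5, 3.5) lies wholly inside it (removes its full 12.25 mm² and its 12.49 mm outline becomes a hole wall) — area = 417.54 mm². So its area = 417.54 mm². Layer 31 is larger (417.54 vs 120.22 mm²).

layer 31 (z = 3.72 mm)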